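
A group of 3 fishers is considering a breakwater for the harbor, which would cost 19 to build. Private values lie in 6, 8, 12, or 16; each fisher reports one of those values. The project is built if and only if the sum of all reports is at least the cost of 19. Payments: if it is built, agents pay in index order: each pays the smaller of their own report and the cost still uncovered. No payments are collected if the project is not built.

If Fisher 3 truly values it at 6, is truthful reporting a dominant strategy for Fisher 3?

Check each profile of the others' reports and compare truth against every alternative report.
Others report (6, 6): truth gives 0, best alternative gives -1.
Others report (6, 16): truth gives 6, best alternative gives 6.
Others report (8, 12): truth gives 6, best alternative gives 6.
Others report (8, 16): truth gives 6, best alternative gives 6.
Others report (12, 8): truth gives 6, best alternative gives 6.
Others report (12, 12): truth gives 6, best alternative gives 6.
(Remaining 10 profiles checked similarly; truth is weakly best in each.)
In every case the truthful report is at least as good as any alternative, so it is a dominant strategy.

Yes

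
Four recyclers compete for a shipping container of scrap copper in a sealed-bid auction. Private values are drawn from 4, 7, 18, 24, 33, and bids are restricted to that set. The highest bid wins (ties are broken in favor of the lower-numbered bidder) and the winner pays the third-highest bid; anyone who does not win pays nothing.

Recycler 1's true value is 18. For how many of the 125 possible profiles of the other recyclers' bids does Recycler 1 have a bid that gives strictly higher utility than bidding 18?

Others bid (4, 4, 24): truth gives 0; bid 24 gives 14 > 0. Violating.
Others bid (4, 4, 33): truth gives 0; bid 33 gives 14 > 0. Violating.
Others bid (4, 7, 24): truth gives 0; bid 24 gives 11 > 0. Violating.
Others bid (4, 7, 33): truth gives 0; bid 33 gives 11 > 0. Violating.
Others bid (4, 4, 4): truth gives 14; no alternative beats it.
Others bid (4, 4, 7): truth gives 14; no alternative beats it.
(Checking all 125 profiles: 24 have a profitable deviation, 101 do not.)

24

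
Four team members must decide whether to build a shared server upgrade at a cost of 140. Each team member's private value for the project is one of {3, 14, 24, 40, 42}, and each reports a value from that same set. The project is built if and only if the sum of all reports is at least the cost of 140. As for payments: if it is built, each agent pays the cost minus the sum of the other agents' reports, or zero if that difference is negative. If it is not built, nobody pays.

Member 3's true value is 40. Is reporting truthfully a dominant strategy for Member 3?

Yes

Check each profile of the others' reports and compare truth against every alternative report.
Others report (42, 42, 42): truth gives 26, best alternative gives 26.
Others report (40, 42, 42): truth gives 24, best alternative gives 24.
Others report (42, 40, 42): truth gives 24, best alternative gives 24.
Others report (42, 42, 40): truth gives 24, best alternative gives 24.
Others report (40, 40, 42): truth gives 22, best alternative gives 22.
Others report (40, 42, 40): truth gives 22, best alternative gives 22.
(Remaining 119 profiles checked similarly; truth is weakly best in each.)
In every case the truthful report is at least as good as any alternative, so it is a dominant strategy.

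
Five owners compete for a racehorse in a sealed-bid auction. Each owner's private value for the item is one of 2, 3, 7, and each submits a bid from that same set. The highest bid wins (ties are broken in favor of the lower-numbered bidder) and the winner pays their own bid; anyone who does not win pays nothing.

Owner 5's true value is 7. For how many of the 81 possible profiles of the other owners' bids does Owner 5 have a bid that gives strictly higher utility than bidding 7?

1

Others bid (2, 2, 2, 2): truth gives 0; bid 3 gives 4 > 0. Violating.
Others bid (2, 2, 2, 3): truth gives 0; no alternative beats it.
Others bid (2, 2, 2, 7): truth gives 0; no alternative beats it.
(Checking all 81 profiles: 1 has a profitable deviation, 80 do not.)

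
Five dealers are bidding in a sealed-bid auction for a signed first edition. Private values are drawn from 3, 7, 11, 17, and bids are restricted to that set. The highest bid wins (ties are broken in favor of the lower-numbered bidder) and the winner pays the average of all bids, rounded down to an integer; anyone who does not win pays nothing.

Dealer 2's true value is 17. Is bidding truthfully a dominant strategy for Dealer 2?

Consider the case where Dealer 1 bids 3, Dealer 3 bids 3, Dealer 4 bids 3 and Dealer 5 bids 3.
Truthful bid 17: wins, pays 5, utility 17 - 5 = 12.
Bid 7 instead: wins, pays 3, utility 17 - 3 = 14.
Since 14 > 12, bidding 7 is strictly better here, so truthful bidding is not dominant.

No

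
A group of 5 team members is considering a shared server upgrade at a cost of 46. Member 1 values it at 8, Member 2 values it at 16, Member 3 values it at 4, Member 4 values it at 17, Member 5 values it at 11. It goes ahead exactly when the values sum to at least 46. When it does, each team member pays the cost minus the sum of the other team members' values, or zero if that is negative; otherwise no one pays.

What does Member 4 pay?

7

Total value 56 ≥ cost 46, so the project is built.
The other team members' values sum to 39.
Cost minus that sum is 46 - 39 = 7.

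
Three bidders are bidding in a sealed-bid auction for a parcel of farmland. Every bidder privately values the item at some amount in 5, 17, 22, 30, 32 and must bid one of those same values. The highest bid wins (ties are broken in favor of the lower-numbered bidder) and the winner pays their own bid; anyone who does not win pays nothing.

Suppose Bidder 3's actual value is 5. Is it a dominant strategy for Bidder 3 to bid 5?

Yes

Check each profile of the others' bids and compare truth against every alternative bid.
Others bid (5, 5): truth gives 0, best alternative gives -12.
Others bid (5, 17): truth gives 0, best alternative gives 0.
Others bid (5, 22): truth gives 0, best alternative gives 0.
Others bid (5, 30): truth gives 0, best alternative gives 0.
Others bid (5, 32): truth gives 0, best alternative gives 0.
Others bid (17, 5): truth gives 0, best alternative gives 0.
(Remaining 19 profiles checked similarly; truth is weakly best in each.)
In every case the truthful bid is at least as good as any alternative, so it is a dominant strategy.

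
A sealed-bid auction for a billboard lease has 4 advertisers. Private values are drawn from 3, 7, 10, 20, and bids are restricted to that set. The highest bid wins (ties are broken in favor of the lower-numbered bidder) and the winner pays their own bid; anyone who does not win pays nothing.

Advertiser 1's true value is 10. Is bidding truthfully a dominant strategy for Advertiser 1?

No

Consider the case where Advertiser 2 bids 3, Advertiser 3 bids 3 and Advertiser 4 bids 3.
Truthful bid 10: wins, pays 10, utility 10 - 10 = 0.
Bid 3 instead: wins, pays 3, utility 10 - 3 = 7.
Since 7 > 0, bidding 3 is strictly better here, so truthful bidding is not dominant.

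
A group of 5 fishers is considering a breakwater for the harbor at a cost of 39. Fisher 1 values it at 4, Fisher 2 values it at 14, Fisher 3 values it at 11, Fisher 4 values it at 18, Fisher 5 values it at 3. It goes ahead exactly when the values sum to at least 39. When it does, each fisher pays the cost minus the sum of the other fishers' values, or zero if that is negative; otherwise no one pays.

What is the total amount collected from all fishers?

10

Total value 50 ≥ cost 39, so it is built.
Fisher 1: others sum to 46; max(0, 39 - 46) = 0.
Fisher 2: others sum to 36; max(0, 39 - 36) = 3.
Fisher 3: others sum to 39; max(0, 39 - 39) = 0.
Fisher 4: others sum to 32; max(0, 39 - 32) = 7.
Fisher 5: others sum to 47; max(0, 39 - 47) = 0.
Total collected = 0 + 3 + 0 + 7 + 0 = 10.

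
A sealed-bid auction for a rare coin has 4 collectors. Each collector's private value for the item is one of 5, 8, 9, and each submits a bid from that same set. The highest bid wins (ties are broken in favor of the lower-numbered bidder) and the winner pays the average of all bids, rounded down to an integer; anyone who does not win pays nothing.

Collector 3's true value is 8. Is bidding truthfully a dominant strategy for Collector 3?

Consider the case where Collector 1 bids 5, Collector 2 bids 5 and Collector 4 bids 9.
Truthful bid 8: loses, pays 0, utility 0.
Bid 9 instead: wins, pays 7, utility 8 - 7 = 1.
Since 1 > 0, bidding 9 is strictly better here, so truthful bidding is not dominant.

No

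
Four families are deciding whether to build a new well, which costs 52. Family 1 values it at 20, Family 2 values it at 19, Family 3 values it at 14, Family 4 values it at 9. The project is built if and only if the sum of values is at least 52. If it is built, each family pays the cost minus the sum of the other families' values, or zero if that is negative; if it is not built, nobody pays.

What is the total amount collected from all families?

Total value 62 ≥ cost 52, so it is built.
Family 1: others sum to 42; max(0, 52 - 42) = 10.
Family 2: others sum to 43; max(0, 52 - 43) = 9.
Family 3: others sum to 48; max(0, 52 - 48) = 4.
Family 4: others sum to 53; max(0, 52 - 53) = 0.
Total collected = 10 + 9 + 4 + 0 = 23.

23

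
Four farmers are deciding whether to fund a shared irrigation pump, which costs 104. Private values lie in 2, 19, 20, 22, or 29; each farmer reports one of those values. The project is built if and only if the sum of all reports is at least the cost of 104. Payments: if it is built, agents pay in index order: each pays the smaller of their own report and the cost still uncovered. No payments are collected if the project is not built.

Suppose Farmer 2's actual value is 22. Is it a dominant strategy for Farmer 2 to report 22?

Consider the case where Farmer 1 reports 29, Farmer 3 reports 29 and Farmer 4 reports 29.
Truthful report 22: project built, pays 22, utility 22 - 22 = 0.
Report 19 instead: project built, pays 19, utility 22 - 19 = 3.
Since 3 > 0, reporting 19 is strictly better here, so truthful reporting is not dominant.

No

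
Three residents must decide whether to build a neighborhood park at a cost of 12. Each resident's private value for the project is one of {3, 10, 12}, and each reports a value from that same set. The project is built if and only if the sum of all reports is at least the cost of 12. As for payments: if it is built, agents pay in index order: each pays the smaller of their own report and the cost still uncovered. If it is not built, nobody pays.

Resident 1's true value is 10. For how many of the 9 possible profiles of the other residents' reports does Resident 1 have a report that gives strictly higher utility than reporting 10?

8

Others report (3, 10): truth gives 0; report 3 gives 7 > 0. Violating.
Others report (3, 12): truth gives 0; report 3 gives 7 > 0. Violating.
Others report (10, 3): truth gives 0; report 3 gives 7 > 0. Violating.
Others report (10, 10): truth gives 0; report 3 gives 7 > 0. Violating.
Others report (3, 3): truth gives 0; no alternative beats it.
(Checking all 9 profiles: 8 have a profitable deviation, 1 does not.)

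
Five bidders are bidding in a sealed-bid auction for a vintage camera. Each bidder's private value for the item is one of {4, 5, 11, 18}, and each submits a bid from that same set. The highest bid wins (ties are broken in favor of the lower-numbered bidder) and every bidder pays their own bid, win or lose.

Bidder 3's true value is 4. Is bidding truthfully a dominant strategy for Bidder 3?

Consider the case where Bidder 1 bids 4, Bidder 2 bids 4, Bidder 4 bids 4 and Bidder 5 bids 4.
Truthful bid 4: loses but pays 4, utility -4.
Bid 5 instead: wins, pays 5, utility 4 - 5 = -1.
Since -1 > -4, bidding 5 is strictly better here, so truthful bidding is not dominant.

No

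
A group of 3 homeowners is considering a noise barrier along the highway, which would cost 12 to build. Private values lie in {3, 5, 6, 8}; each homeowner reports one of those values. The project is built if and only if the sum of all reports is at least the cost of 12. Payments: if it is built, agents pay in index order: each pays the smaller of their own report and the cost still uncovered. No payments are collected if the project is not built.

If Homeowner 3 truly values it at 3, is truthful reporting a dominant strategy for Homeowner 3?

Check each profile of the others' reports and compare truth against every alternative report.
Others report (3, 5): truth gives 0, best alternative gives -1.
Others report (5, 3): truth gives 0, best alternative gives -1.
Others report (5, 8): truth gives 3, best alternative gives 3.
Others report (6, 6): truth gives 3, best alternative gives 3.
Others report (6, 8): truth gives 3, best alternative gives 3.
Others report (8, 5): truth gives 3, best alternative gives 3.
(Remaining 10 profiles checked similarly; truth is weakly best in each.)
In every case the truthful report is at least as good as any alternative, so it is a dominant strategy.

Yes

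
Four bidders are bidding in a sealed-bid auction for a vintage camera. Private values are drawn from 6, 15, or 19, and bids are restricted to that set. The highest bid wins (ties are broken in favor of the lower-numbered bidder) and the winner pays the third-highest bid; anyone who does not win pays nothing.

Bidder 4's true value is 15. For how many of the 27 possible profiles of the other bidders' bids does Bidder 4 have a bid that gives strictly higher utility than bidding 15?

3

Others bid (6, 6, 15): truth gives 0; bid 19 gives 9 > 0. Violating.
Others bid (6, 15, 6): truth gives 0; bid 19 gives 9 > 0. Violating.
Others bid (15, 6, 6): truth gives 0; bid 19 gives 9 > 0. Violating.
Others bid (6, 6, 6): truth gives 9; no alternative beats it.
Others bid (6, 6, 19): truth gives 0; no alternative beats it.
(Checking all 27 profiles: 3 have a profitable deviation, 24 do not.)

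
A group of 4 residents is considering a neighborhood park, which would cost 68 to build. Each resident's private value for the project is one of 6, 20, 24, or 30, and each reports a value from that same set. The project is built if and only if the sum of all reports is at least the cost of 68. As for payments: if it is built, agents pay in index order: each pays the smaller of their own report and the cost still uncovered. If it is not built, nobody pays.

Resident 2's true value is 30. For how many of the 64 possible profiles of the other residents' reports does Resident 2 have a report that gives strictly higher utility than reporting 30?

54

Others report (6, 20, 20): truth gives 0; report 24 gives 6 > 0. Violating.
Others report (6, 20, 24): truth gives 0; report 20 gives 10 > 0. Violating.
Others report (6, 20, 30): truth gives 0; report 20 gives 10 > 0. Violating.
Others report (6, 24, 20): truth gives 0; report 20 gives 10 > 0. Violating.
Others report (6, 6, 6): truth gives 0; no alternative beats it.
Others report (6, 6, 20): truth gives 0; no alternative beats it.
(Checking all 64 profiles: 54 have a profitable deviation, 10 do not.)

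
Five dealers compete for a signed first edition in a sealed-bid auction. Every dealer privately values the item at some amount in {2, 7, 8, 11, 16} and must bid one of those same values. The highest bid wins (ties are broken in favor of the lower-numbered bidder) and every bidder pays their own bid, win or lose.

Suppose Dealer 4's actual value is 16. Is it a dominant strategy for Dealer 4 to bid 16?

No

Consider the case where Dealer 1 bids 2, Dealer 2 bids 2, Dealer 3 bids 2 and Dealer 5 bids 2.
Truthful bid 16: wins, pays 16, utility 16 - 16 = 0.
Bid 7 instead: wins, pays 7, utility 16 - 7 = 9.
Since 9 > 0, bidding 7 is strictly better here, so truthful bidding is not dominant.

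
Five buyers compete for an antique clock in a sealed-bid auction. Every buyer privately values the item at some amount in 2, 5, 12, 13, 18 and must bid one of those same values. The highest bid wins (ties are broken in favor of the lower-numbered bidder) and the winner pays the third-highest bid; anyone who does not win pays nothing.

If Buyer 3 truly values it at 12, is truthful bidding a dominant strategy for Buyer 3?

No

Consider the case where Buyer 1 bids 2, Buyer 2 bids 2, Buyer 4 bids 2 and Buyer 5 bids 13.
Truthful bid 12: loses, pays 0, utility 0.
Bid 13 instead: wins, pays 2, utility 12 - 2 = 10.
Since 10 > 0, bidding 13 is strictly better here, so truthful bidding is not dominant.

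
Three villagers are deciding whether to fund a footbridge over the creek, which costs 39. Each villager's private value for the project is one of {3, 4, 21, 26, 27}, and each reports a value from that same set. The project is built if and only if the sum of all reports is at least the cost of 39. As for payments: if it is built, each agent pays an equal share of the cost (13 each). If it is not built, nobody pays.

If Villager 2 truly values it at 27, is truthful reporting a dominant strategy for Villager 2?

Check each profile of the others' reports and compare truth against every alternative report.
Others report (3, 21): truth gives 14, best alternative gives 14.
Others report (3, 26): truth gives 14, best alternative gives 14.
Others report (3, 27): truth gives 14, best alternative gives 14.
Others report (4, 21): truth gives 14, best alternative gives 14.
Others report (4, 26): truth gives 14, best alternative gives 14.
Others report (4, 27): truth gives 14, best alternative gives 14.
(Remaining 19 profiles checked similarly; truth is weakly best in each.)
In every case the truthful report is at least as good as any alternative, so it is a dominant strategy.

Yes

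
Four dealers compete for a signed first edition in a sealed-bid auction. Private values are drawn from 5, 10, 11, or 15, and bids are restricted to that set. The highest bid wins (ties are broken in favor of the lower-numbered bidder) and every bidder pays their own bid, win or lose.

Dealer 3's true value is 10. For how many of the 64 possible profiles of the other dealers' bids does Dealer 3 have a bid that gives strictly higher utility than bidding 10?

62

Others bid (5, 5, 11): truth gives -10; bid 11 gives -1 > -10. Violating.
Others bid (5, 5, 15): truth gives -10; bid 5 gives -5 > -10. Violating.
Others bid (5, 10, 5): truth gives -10; bid 11 gives -1 > -10. Violating.
Others bid (5, 10, 10): truth gives -10; bid 11 gives -1 > -10. Violating.
Others bid (5, 5, 5): truth gives 0; no alternative beats it.
Others bid (5, 5, 10): truth gives 0; no alternative beats it.
(Checking all 64 profiles: 62 have a profitable deviation, 2 do not.)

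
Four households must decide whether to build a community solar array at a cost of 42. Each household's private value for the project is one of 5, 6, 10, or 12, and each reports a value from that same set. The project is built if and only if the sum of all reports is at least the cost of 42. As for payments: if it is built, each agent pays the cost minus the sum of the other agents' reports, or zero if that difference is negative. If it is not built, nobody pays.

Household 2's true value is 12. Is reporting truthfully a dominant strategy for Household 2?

Check each profile of the others' reports and compare truth against every alternative report.
Others report (12, 12, 12): truth gives 6, best alternative gives 6.
Others report (10, 12, 12): truth gives 4, best alternative gives 4.
Others report (12, 10, 12): truth gives 4, best alternative gives 4.
Others report (12, 12, 10): truth gives 4, best alternative gives 4.
Others report (10, 10, 12): truth gives 2, best alternative gives 2.
Others report (10, 12, 10): truth gives 2, best alternative gives 2.
(Remaining 58 profiles checked similarly; truth is weakly best in each.)
In every case the truthful report is at least as good as any alternative, so it is a dominant strategy.

Yes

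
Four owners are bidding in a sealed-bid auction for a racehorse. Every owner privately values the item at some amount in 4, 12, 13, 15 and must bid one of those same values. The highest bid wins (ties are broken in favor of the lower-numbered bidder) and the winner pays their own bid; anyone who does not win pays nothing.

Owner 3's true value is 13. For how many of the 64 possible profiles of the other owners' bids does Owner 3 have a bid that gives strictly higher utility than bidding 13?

Others bid (4, 4, 4): truth gives 0; bid 12 gives 1 > 0. Violating.
Others bid (4, 4, 12): truth gives 0; bid 12 gives 1 > 0. Violating.
Others bid (4, 4, 13): truth gives 0; no alternative beats it.
Others bid (4, 4, 15): truth gives 0; no alternative beats it.
(Checking all 64 profiles: 2 have a profitable deviation, 62 do not.)

2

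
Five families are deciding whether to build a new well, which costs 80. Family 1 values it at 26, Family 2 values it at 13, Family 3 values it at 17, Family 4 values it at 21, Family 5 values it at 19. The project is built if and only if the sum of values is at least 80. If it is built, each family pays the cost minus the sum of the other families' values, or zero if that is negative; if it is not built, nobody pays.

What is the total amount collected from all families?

19

Total value 96 ≥ cost 80, so it is built.
Family 1: others sum to 70; max(0, 80 - 70) = 10.
Family 2: others sum to 83; max(0, 80 - 83) = 0.
Family 3: others sum to 79; max(0, 80 - 79) = 1.
Family 4: others sum to 75; max(0, 80 - 75) = 5.
Family 5: others sum to 77; max(0, 80 - 77) = 3.
Total collected = 10 + 0 + 1 + 5 + 3 = 19.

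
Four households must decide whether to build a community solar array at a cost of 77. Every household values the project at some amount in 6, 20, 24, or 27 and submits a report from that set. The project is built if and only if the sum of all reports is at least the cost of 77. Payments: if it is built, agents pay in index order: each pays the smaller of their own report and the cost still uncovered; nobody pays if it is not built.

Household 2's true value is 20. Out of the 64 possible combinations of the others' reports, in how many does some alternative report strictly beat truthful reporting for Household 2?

Others report (20, 24, 27): truth gives 0; report 6 gives 14 > 0. Violating.
Others report (20, 27, 24): truth gives 0; report 6 gives 14 > 0. Violating.
Others report (20, 27, 27): truth gives 0; report 6 gives 14 > 0. Violating.
Others report (24, 20, 27): truth gives 0; report 6 gives 14 > 0. Violating.
Others report (6, 6, 6): truth gives 0; no alternative beats it.
Others report (6, 6, 20): truth gives 0; no alternative beats it.
(Checking all 64 profiles: 17 have a profitable deviation, 47 do not.)

17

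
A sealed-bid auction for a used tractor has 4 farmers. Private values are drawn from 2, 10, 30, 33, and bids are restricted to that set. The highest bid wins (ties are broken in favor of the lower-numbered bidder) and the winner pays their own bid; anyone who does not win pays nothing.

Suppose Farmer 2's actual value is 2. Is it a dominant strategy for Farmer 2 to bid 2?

Yes

Check each profile of the others' bids and compare truth against every alternative bid.
Others bid (2, 2, 2): truth gives 0, best alternative gives -8.
Others bid (2, 2, 10): truth gives 0, best alternative gives -8.
Others bid (2, 10, 2): truth gives 0, best alternative gives -8.
Others bid (2, 10, 10): truth gives 0, best alternative gives -8.
Others bid (2, 2, 30): truth gives 0, best alternative gives 0.
Others bid (2, 2, 33): truth gives 0, best alternative gives 0.
(Remaining 58 profiles checked similarly; truth is weakly best in each.)
In every case the truthful bid is at least as good as any alternative, so it is a dominant strategy.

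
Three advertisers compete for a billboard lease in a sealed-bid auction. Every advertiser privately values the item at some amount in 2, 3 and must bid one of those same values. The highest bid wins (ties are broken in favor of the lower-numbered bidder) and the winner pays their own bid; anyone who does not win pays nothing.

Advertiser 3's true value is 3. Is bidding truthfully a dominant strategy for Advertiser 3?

Check each profile of the others' bids and compare truth against every alternative bid.
Others bid (2, 2): truth gives 0, best alternative gives 0.
Others bid (2, 3): truth gives 0, best alternative gives 0.
Others bid (3, 2): truth gives 0, best alternative gives 0.
Others bid (3, 3): truth gives 0, best alternative gives 0.
In every case the truthful bid is at least as good as any alternative, so it is a dominant strategy.

Yes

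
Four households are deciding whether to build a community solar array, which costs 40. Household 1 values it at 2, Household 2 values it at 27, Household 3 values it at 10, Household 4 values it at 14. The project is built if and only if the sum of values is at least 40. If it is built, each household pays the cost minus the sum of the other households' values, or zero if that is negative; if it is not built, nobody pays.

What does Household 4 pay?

Total value 53 ≥ cost 40, so the project is built.
The other households' values sum to 39.
Cost minus that sum is 40 - 39 = 1.

1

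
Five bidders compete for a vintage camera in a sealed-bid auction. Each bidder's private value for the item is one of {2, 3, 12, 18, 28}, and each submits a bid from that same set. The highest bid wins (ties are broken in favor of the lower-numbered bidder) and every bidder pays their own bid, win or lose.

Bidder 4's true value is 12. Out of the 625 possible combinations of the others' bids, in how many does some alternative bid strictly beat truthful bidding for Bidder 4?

603

Others bid (2, 2, 2, 2): truth gives 0; bid 3 gives 9 > 0. Violating.
Others bid (2, 2, 2, 3): truth gives 0; bid 3 gives 9 > 0. Violating.
Others bid (2, 2, 2, 18): truth gives -12; bid 2 gives -2 > -12. Violating.
Others bid (2, 2, 2, 28): truth gives -12; bid 2 gives -2 > -12. Violating.
Others bid (2, 2, 2, 12): truth gives 0; no alternative beats it.
Others bid (2, 2, 3, 2): truth gives 0; no alternative beats it.
(Checking all 625 profiles: 603 have a profitable deviation, 22 do not.)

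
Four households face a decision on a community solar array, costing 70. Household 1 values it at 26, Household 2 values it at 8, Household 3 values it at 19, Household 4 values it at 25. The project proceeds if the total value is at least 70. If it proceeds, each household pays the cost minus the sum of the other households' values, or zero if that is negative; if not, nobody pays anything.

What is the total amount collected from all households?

46

Total value 78 ≥ cost 70, so it is built.
Household 1: others sum to 52; max(0, 70 - 52) = 18.
Household 2: others sum to 70; max(0, 70 - 70) = 0.
Household 3: others sum to 59; max(0, 70 - 59) = 11.
Household 4: others sum to 53; max(0, 70 - 53) = 17.
Total collected = 18 + 0 + 11 + 17 = 46.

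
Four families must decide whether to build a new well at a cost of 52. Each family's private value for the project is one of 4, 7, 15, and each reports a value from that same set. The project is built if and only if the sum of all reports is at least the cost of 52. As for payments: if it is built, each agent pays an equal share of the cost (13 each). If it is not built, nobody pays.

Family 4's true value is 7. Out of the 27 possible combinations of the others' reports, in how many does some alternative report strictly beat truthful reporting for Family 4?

Others report (15, 15, 15): truth gives -6; report 4 gives 0 > -6. Violating.
Others report (4, 4, 4): truth gives 0; no alternative beats it.
Others report (4, 4, 7): truth gives 0; no alternative beats it.
(Checking all 27 profiles: 1 has a profitable deviation, 26 do not.)

1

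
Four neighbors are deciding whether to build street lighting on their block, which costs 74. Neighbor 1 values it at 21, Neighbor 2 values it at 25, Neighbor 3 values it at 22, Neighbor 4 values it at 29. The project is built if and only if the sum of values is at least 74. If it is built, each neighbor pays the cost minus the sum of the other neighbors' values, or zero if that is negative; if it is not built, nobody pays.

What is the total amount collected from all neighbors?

Total value 97 ≥ cost 74, so it is built.
Neighbor 1: others sum to 76; max(0, 74 - 76) = 0.
Neighbor 2: others sum to 72; max(0, 74 - 72) = 2.
Neighbor 3: others sum to 75; max(0, 74 - 75) = 0.
Neighbor 4: others sum to 68; max(0, 74 - 68) = 6.
Total collected = 0 + 2 + 0 + 6 = 8.

8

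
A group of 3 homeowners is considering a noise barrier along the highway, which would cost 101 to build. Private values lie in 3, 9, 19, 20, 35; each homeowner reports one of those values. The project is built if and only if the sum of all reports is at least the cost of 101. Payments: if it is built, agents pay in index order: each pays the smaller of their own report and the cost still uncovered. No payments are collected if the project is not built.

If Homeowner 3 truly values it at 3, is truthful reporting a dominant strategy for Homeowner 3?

Yes

Check each profile of the others' reports and compare truth against every alternative report.
Others report (3, 3): truth gives 0, best alternative gives 0.
Others report (3, 9): truth gives 0, best alternative gives 0.
Others report (3, 19): truth gives 0, best alternative gives 0.
Others report (3, 20): truth gives 0, best alternative gives 0.
Others report (3, 35): truth gives 0, best alternative gives 0.
Others report (9, 3): truth gives 0, best alternative gives 0.
(Remaining 19 profiles checked similarly; truth is weakly best in each.)
In every case the truthful report is at least as good as any alternative, so it is a dominant strategy.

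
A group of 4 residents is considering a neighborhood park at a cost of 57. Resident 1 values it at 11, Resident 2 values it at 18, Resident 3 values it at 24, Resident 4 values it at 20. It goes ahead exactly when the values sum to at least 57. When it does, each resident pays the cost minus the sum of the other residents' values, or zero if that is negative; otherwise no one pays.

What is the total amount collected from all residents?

Total value 73 ≥ cost 57, so it is built.
Resident 1: others sum to 62; max(0, 57 - 62) = 0.
Resident 2: others sum to 55; max(0, 57 - 55) = 2.
Resident 3: others sum to 49; max(0, 57 - 49) = 8.
Resident 4: others sum to 53; max(0, 57 - 53) = 4.
Total collected = 0 + 2 + 8 + 4 = 14.

14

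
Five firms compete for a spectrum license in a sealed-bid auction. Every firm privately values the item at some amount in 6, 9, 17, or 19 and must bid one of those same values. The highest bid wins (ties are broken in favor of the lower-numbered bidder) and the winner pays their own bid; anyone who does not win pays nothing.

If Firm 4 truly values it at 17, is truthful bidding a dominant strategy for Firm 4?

Consider the case where Firm 1 bids 6, Firm 2 bids 6, Firm 3 bids 6 and Firm 5 bids 6.
Truthful bid 17: wins, pays 17, utility 17 - 17 = 0.
Bid 9 instead: wins, pays 9, utility 17 - 9 = 8.
Since 8 > 0, bidding 9 is strictly better here, so truthful bidding is not dominant.

No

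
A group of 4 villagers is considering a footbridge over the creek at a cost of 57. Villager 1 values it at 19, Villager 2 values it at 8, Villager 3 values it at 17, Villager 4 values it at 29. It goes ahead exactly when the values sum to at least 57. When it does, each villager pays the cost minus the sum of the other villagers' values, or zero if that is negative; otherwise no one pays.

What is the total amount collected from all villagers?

Total value 73 ≥ cost 57, so it is built.
Villager 1: others sum to 54; max(0, 57 - 54) = 3.
Villager 2: others sum to 65; max(0, 57 - 65) = 0.
Villager 3: others sum to 56; max(0, 57 - 56) = 1.
Villager 4: others sum to 44; max(0, 57 - 44) = 13.
Total collected = 3 + 0 + 1 + 13 = 17.

17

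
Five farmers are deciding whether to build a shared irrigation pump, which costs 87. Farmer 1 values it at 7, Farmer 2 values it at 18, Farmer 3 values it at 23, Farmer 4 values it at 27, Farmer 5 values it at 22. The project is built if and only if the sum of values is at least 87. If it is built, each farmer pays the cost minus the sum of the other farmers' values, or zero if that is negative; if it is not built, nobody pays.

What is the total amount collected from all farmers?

Total value 97 ≥ cost 87, so it is built.
Farmer 1: others sum to 90; max(0, 87 - 90) = 0.
Farmer 2: others sum to 79; max(0, 87 - 79) = 8.
Farmer 3: others sum to 74; max(0, 87 - 74) = 13.
Farmer 4: others sum to 70; max(0, 87 - 70) = 17.
Farmer 5: others sum to 75; max(0, 87 - 75) = 12.
Total collected = 0 + 8 + 13 + 17 + 12 = 50.

50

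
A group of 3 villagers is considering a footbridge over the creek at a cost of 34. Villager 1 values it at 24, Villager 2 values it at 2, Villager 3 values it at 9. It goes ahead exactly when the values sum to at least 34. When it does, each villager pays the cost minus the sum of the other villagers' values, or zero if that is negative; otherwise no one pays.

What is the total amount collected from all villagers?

32

Total value 35 ≥ cost 34, so it is built.
Villager 1: others sum to 11; max(0, 34 - 11) = 23.
Villager 2: others sum to 33; max(0, 34 - 33) = 1.
Villager 3: others sum to 26; max(0, 34 - 26) = 8.
Total collected = 23 + 1 + 8 = 32.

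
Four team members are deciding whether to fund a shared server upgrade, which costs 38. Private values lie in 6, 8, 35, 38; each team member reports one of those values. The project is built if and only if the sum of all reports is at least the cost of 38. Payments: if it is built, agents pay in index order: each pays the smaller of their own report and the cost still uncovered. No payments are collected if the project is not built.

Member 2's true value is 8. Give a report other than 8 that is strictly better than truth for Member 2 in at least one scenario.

6

Suppose Member 1 reports 6, Member 3 reports 6 and Member 4 reports 35.
Report 8: project built, pays 8, utility 8 - 8 = 0.
Report 6: project built, pays 6, utility 8 - 6 = 2.
So reporting 6 beats truth here (2 > 0).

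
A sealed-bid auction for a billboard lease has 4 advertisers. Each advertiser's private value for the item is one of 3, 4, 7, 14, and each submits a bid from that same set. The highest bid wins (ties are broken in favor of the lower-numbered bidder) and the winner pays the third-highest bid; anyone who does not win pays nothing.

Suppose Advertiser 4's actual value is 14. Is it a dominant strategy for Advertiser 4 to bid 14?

Check each profile of the others' bids and compare truth against every alternative bid.
Others bid (3, 3, 7): truth gives 11, best alternative gives 0.
Others bid (3, 7, 3): truth gives 11, best alternative gives 0.
Others bid (7, 3, 3): truth gives 11, best alternative gives 0.
Others bid (3, 4, 7): truth gives 10, best alternative gives 0.
Others bid (3, 7, 4): truth gives 10, best alternative gives 0.
Others bid (4, 3, 7): truth gives 10, best alternative gives 0.
(Remaining 58 profiles checked similarly; truth is weakly best in each.)
In every case the truthful bid is at least as good as any alternative, so it is a dominant strategy.

Yes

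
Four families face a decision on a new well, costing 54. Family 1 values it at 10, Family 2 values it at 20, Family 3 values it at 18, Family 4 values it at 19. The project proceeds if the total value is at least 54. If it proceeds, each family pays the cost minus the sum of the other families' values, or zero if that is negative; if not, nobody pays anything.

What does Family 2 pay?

Total value 67 ≥ cost 54, so the project is built.
The other families' values sum to 47.
Cost minus that sum is 54 - 47 = 7.

7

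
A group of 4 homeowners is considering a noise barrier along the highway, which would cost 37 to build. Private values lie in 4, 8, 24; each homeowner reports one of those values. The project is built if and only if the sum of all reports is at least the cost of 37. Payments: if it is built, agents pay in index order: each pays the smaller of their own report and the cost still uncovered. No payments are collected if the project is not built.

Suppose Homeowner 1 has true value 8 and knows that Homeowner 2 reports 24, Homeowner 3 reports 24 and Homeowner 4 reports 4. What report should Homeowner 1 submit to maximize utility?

4

Report 4: project built, pays 4, utility 8 - 4 = 4.
Report 8: project built, pays 8, utility 8 - 8 = 0.
Report 24: project built, pays 24, utility 8 - 24 = -16.
The best choice is 4 with utility 4.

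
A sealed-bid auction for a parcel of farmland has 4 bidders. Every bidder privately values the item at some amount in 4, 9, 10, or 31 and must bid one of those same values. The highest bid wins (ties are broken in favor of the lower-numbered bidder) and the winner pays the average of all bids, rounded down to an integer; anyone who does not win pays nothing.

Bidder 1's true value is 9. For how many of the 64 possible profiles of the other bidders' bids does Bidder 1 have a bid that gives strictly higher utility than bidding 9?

Others bid (4, 4, 4): truth gives 4; bid 4 gives 5 > 4. Violating.
Others bid (4, 4, 10): truth gives 0; bid 10 gives 2 > 0. Violating.
Others bid (4, 9, 10): truth gives 0; bid 10 gives 1 > 0. Violating.
Others bid (4, 10, 4): truth gives 0; bid 10 gives 2 > 0. Violating.
Others bid (4, 4, 9): truth gives 3; no alternative beats it.
Others bid (4, 4, 31): truth gives 0; no alternative beats it.
(Checking all 64 profiles: 13 have a profitable deviation, 51 do not.)

13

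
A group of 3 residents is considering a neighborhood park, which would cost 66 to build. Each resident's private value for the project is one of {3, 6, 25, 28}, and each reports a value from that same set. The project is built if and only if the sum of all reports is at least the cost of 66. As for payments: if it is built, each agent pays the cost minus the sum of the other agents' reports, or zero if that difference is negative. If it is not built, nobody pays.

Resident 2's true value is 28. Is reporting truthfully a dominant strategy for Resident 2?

Yes

Check each profile of the others' reports and compare truth against every alternative report.
Others report (28, 28): truth gives 18, best alternative gives 18.
Others report (25, 28): truth gives 15, best alternative gives 15.
Others report (28, 25): truth gives 15, best alternative gives 15.
Others report (25, 25): truth gives 12, best alternative gives 12.
Others report (3, 3): truth gives 0, best alternative gives 0.
Others report (3, 6): truth gives 0, best alternative gives 0.
(Remaining 10 profiles checked similarly; truth is weakly best in each.)
In every case the truthful report is at least as good as any alternative, so it is a dominant strategy.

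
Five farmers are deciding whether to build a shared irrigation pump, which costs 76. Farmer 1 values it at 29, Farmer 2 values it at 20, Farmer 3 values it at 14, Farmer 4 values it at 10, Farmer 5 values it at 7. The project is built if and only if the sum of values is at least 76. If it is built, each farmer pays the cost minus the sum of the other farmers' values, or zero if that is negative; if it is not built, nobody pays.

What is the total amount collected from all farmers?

60

Total value 80 ≥ cost 76, so it is built.
Farmer 1: others sum to 51; max(0, 76 - 51) = 25.
Farmer 2: others sum to 60; max(0, 76 - 60) = 16.
Farmer 3: others sum to 66; max(0, 76 - 66) = 10.
Farmer 4: others sum to 70; max(0, 76 - 70) = 6.
Farmer 5: others sum to 73; max(0, 76 - 73) = 3.
Total collected = 25 + 16 + 10 + 6 + 3 = 60.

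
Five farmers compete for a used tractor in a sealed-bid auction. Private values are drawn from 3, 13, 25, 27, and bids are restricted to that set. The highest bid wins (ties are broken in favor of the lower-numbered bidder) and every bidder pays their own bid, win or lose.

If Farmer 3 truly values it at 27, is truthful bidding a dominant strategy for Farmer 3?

Consider the case where Farmer 1 bids 3, Farmer 2 bids 3, Farmer 4 bids 3 and Farmer 5 bids 3.
Truthful bid 27: wins, pays 27, utility 27 - 27 = 0.
Bid 13 instead: wins, pays 13, utility 27 - 13 = 14.
Since 14 > 0, bidding 13 is strictly better here, so truthful bidding is not dominant.

No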